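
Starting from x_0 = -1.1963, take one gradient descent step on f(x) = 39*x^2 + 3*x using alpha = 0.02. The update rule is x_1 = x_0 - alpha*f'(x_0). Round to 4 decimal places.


We compute the gradient at x_0 and apply the update.
f'(x) = 78*x + 3
f'(-1.1963) = 78*-1.1963 + 3 = -90.3114
x_1 = -1.1963 - 0.02*-90.3114 = 0.6099


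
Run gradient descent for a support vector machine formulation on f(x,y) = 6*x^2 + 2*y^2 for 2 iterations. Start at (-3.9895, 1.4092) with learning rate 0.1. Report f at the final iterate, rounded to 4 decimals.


Gradient descent on f(x,y) = 6*x^2 + 2*y^2.
Starting point: (-3.9895, 1.4092), alpha = 0.1
Step 1: grad_x = 2*6*-3.9895 = -47.874, grad_y = 2*2*1.4092 = 5.6368
  x_1 = -3.9895 - 0.1*-47.874 = 0.7979
  y_1 = 1.4092 - 0.1*5.6368 = 0.8455
Step 2: grad_x = 2*6*0.7979 = 9.5748, grad_y = 2*2*0.8455 = 3.3821
  x_2 = 0.7979 - 0.1*9.5748 = -0.1596
  y_2 = 0.8455 - 0.1*3.3821 = 0.5073
f(-0.1596, 0.5073) = 6*(-0.1596)^2 + 2*0.5073^2 = 0.6675


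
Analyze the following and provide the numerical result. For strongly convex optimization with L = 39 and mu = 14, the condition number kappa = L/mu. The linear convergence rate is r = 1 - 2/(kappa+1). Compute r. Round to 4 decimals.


Step 1: Compute the condition number.
kappa = L/mu = 39/14 = 2.7857
Step 2: Compute the convergence rate.
r = 1 - 2/(kappa + 1) = 1 - 2*mu/(L + mu) = (L - mu)/(L + mu) = 25/53 = 0.4717


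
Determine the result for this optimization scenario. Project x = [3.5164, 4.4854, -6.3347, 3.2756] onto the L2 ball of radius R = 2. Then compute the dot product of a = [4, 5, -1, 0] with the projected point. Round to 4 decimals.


Step 1: Compute ||x|| (intermediates to 6 decimals).
||x|| = sqrt(3.5164^2 + 4.4854^2 + (-6.3347)^2 + 3.2756^2) = 9.129176
Step 2: Project.
Since ||x|| > R, scale = R/||x|| = 2/9.129176 = 0.219078, proj(x) = scale * x
proj(x) = [0.770366, 0.982652, -1.387793, 0.717612]
Step 3: Dot product.
a^T * proj(x) = 4*0.770366 + 5*0.982652 - 1*(-1.387793) + 0*0.717612 = 9.3825


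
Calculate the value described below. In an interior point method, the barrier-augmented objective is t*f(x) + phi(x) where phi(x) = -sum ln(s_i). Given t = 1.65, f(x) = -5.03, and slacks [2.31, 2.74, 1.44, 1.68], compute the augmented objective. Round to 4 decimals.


Step 1: Compute log-barrier.
ln values: [0.8372, 1.008, 0.3646, 0.5188]
phi = -(0.8372 + 1.008 + 0.3646 + 0.5188) = -2.7286
Step 2: Compute augmented objective.
t*f(x) = 1.65*-5.03 = -8.2995
Total = -8.2995 - 2.7286 = -11.0281


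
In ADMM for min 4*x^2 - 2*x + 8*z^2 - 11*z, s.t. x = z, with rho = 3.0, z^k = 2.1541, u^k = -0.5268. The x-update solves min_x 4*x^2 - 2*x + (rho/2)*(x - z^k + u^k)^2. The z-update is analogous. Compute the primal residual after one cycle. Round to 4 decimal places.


ADMM iteration with rho = 3.0, z^k = 2.1541, u^k = -0.5268
Step 1: x-update.
Minimize 4*x^2 - 2*x + (3.0/2)*(x - 2.1541 - 0.5268)^2
FOC: (2*4 + 3.0)*x = 2 + 3.0*(2.1541 + 0.5268)
x^{k+1} = 0.913
Step 2: z-update.
Minimize 8*z^2 - 11*z + (3.0/2)*(0.913 - z - 0.5268)^2
FOC: (2*8 + 3.0)*z = 11 + 3.0*(0.913 - 0.5268)
z^{k+1} = 0.6399
Step 3: u-update.
u^{k+1} = -0.5268 + 0.913 - 0.6399 = -0.2537
Step 4: Primal residual = |0.913 - 0.6399| = 0.2731


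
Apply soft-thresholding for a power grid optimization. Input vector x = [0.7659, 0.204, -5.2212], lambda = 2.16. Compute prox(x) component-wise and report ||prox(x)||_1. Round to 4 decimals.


Soft-thresholding with lambda = 2.16:
prox(0.7659) = sign(0.7659)*max(|0.7659| - 2.16, 0) = 0.0
prox(0.204) = sign(0.204)*max(|0.204| - 2.16, 0) = 0.0
prox(-5.2212) = sign(-5.2212)*max(|-5.2212| - 2.16, 0) = -3.0612
prox(x) = [0.0, 0.0, -3.0612]
||prox(x)||_1 = 0.0 + 0.0 + 3.0612 = 3.0612


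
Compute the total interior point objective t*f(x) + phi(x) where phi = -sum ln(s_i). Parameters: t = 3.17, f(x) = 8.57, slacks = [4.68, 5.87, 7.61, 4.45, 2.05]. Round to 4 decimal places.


Step 1: Compute log-barrier.
ln values: [1.5433, 1.7699, 2.0295, 1.4929, 0.7178]
phi = -(1.5433 + 1.7699 + 2.0295 + 1.4929 + 0.7178) = -7.5534
Step 2: Compute augmented objective.
t*f(x) = 3.17*8.57 = 27.1669
Total = 27.1669 - 7.5534 = 19.6135


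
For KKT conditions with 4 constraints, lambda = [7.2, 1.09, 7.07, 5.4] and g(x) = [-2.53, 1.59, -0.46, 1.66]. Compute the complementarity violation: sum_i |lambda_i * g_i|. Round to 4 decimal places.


KKT complementary slackness check:
lambda_1 * g_1 = 7.2 * -2.53 = -18.216
lambda_2 * g_2 = 1.09 * 1.59 = 1.7331
lambda_3 * g_3 = 7.07 * -0.46 = -3.2522
lambda_4 * g_4 = 5.4 * 1.66 = 8.964
Total violation = 18.216 + 1.7331 + 3.2522 + 8.964 = 32.1653


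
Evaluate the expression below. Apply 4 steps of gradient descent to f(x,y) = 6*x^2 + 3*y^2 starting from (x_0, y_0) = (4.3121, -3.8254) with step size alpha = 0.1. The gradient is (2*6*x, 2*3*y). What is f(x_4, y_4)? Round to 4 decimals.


Gradient descent on f(x,y) = 6*x^2 + 3*y^2.
Starting point: (4.3121, -3.8254), alpha = 0.1
Step 1: grad_x = 2*6*4.3121 = 51.7452, grad_y = 2*3*-3.8254 = -22.9524
  x_1 = 4.3121 - 0.1*51.7452 = -0.8624
  y_1 = -3.8254 - 0.1*-22.9524 = -1.5302
Step 2: grad_x = 2*6*-0.8624 = -10.349, grad_y = 2*3*-1.5302 = -9.181
  x_2 = -0.8624 - 0.1*-10.349 = 0.1725
  y_2 = -1.5302 - 0.1*-9.181 = -0.6121
Step 3: grad_x = 2*6*0.1725 = 2.0698, grad_y = 2*3*-0.6121 = -3.6724
  x_3 = 0.1725 - 0.1*2.0698 = -0.0345
  y_3 = -0.6121 - 0.1*-3.6724 = -0.2448
Step 4: grad_x = 2*6*-0.0345 = -0.414, grad_y = 2*3*-0.2448 = -1.469
  x_4 = -0.0345 - 0.1*-0.414 = 0.0069
  y_4 = -0.2448 - 0.1*-1.469 = -0.0979
f(0.0069, -0.0979) = 6*0.0069^2 + 3*(-0.0979)^2 = 0.0291


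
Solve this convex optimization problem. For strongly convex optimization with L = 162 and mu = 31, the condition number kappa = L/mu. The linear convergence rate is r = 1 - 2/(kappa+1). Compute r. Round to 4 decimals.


Step 1: Compute the condition number.
kappa = L/mu = 162/31 = 5.2258
Step 2: Compute the convergence rate.
r = 1 - 2/(kappa + 1) = 1 - 2*mu/(L + mu) = (L - mu)/(L + mu) = 131/193 = 0.6788


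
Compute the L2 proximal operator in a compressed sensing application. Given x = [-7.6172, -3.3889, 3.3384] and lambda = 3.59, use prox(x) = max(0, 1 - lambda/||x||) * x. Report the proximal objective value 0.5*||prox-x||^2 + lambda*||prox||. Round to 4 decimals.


Step 1: Compute ||x||.
||x|| = 8.9806
Step 2: Compute scaling factor.
scale = max(0, 1 - 3.59/8.9806) = 0.6002
Step 3: prox(x) = [-4.5722, -2.0342, 2.0039]
||prox(x)|| = 5.3906
Step 4: Proximal objective.
0.5*||prox-x||^2 = 6.4441
lambda*||prox|| = 19.3523
Total = 25.7963


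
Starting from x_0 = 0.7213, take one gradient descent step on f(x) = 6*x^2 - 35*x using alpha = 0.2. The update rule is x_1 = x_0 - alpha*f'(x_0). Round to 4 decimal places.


We compute the gradient at x_0 and apply the update.
f'(x) = 12*x - 35
f'(0.7213) = 12*0.7213 - 35 = -26.3444
x_1 = 0.7213 - 0.2*-26.3444 = 5.9902


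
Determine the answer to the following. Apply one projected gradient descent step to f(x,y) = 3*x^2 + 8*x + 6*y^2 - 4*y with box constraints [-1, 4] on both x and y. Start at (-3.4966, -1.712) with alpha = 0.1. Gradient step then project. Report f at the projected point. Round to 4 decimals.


Step 1: Compute gradient at (-3.4966, -1.712).
grad_x = 2*3*-3.4966 + 8 = -12.9796
grad_y = 2*6*-1.712 - 4 = -24.544
Step 2: Gradient step.
x_raw = -3.4966 - 0.1*-12.9796 = -2.1986
y_raw = -1.712 - 0.1*-24.544 = 0.7424
Step 3: Project onto [-1, 4].
x_proj = clip(-2.1986) = -1.0
y_proj = clip(0.7424) = 0.7424
Step 4: Evaluate f.
f(-1.0, 0.7424) = -4.6627


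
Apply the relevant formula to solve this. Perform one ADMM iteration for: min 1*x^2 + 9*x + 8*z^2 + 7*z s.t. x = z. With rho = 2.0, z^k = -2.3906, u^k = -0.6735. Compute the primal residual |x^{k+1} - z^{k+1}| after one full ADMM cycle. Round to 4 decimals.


ADMM iteration with rho = 2.0, z^k = -2.3906, u^k = -0.6735
Step 1: x-update.
Minimize 1*x^2 + 9*x + (2.0/2)*(x + 2.3906 - 0.6735)^2
FOC: (2*1 + 2.0)*x = -9 + 2.0*(-2.3906 + 0.6735)
x^{k+1} = -3.1086
Step 2: z-update.
Minimize 8*z^2 + 7*z + (2.0/2)*(-3.1086 - z - 0.6735)^2
FOC: (2*8 + 2.0)*z = -7 + 2.0*(-3.1086 - 0.6735)
z^{k+1} = -0.8091
Step 3: u-update.
u^{k+1} = -0.6735 - 3.1086 + 0.8091 = -2.9729
Step 4: Primal residual = |-3.1086 + 0.8091| = 2.2994


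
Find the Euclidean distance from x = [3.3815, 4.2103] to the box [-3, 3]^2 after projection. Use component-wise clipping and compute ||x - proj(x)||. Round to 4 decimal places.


Project each component onto [-3, 3].
clip(3.3815) = 3.0, clip(4.2103) = 3.0
Projection = [3.0, 3.0]
Squared diffs: [0.1455, 1.4648]
Distance = sqrt(1.6103) = 1.269


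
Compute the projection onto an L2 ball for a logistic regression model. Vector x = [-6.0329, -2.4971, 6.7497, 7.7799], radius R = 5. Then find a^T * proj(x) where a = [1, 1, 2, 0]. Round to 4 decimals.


Step 1: Compute ||x|| (intermediates to 6 decimals).
||x|| = sqrt((-6.0329)^2 + (-2.4971)^2 + 6.7497^2 + 7.7799^2) = 12.194945
Step 2: Project.
Since ||x|| > R, scale = R/||x|| = 5/12.194945 = 0.410006, proj(x) = scale * x
proj(x) = [-2.473525, -1.023826, 2.767417, 3.189806]
Step 3: Dot product.
a^T * proj(x) = 1*(-2.473525) + 1*(-1.023826) + 2*2.767417 + 0*3.189806 = 2.0375


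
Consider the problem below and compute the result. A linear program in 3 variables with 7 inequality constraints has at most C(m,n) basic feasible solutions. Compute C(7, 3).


Each vertex corresponds to some choice of n active constraints out of m, so the number of vertices is at most C(m, n) = m! / (n!(m-n)!).
m = 7, n = 3
Numerator: 7 * 6 * 5
Denominator: 3! = 6
C(7, 3) = 35


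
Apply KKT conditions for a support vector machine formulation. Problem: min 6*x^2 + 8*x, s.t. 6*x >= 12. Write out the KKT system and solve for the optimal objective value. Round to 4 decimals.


Step 1: Try lambda = 0 (constraint inactive).
x_unc = -8/(2*6) = -0.6667
Check: 6*-0.6667 = -4.0002 < 12 -- violated!
Step 2: Constraint must be active: 6*x = 12
x* = 12/6 = 2.0
lambda = (2*6*2.0 + 8)/6 = 5.3333
Step 3: Compute optimal value.
f(x*) = 6*2.0^2 + 8*2.0 = 40.0


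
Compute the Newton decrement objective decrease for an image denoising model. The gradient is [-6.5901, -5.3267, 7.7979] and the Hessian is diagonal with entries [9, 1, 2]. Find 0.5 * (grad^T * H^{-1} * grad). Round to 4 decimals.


Step 1: H is diagonal, so H^(-1) * g = [-0.7322, -5.3267, 3.899].
Step 2: g^T H^(-1) g = sum_i g_i^2 / H_ii
  = (-6.5901)^2/9 + (-5.3267)^2/1 + (7.7979)^2/2
  = 4.8255 + 28.3737 + 30.4036 = 63.6028
Step 3: Objective decrease = 0.5 * g^T H^(-1) g = 31.8014


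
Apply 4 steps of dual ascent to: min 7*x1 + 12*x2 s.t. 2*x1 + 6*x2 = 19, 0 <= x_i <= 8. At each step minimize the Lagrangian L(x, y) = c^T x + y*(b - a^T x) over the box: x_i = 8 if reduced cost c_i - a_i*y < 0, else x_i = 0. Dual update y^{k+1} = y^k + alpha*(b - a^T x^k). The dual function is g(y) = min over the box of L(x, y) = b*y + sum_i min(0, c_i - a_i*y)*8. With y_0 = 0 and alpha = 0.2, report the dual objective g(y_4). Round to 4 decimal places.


Dual ascent for LP: min 7*x1 + 12*x2, 2*x1 + 6*x2 = 19, 0 <= x_i <= 8
Step 1: y^k = 0.0, reduced costs: (7.0, 12.0)
  x^k = (0.0, 0.0), subgradient = b - a^T x = 19.0
  y^{k+1} = 0.0 + 0.2*19.0 = 3.8
Step 2: y^k = 3.8, reduced costs: (-0.6, -10.8)
  x^k = (8.0, 8.0), subgradient = b - a^T x = -45.0
  y^{k+1} = 3.8 + 0.2*-45.0 = -5.2
Step 3: y^k = -5.2, reduced costs: (17.4, 43.2)
  x^k = (0.0, 0.0), subgradient = b - a^T x = 19.0
  y^{k+1} = -5.2 + 0.2*19.0 = -1.4
Step 4: y^k = -1.4, reduced costs: (9.8, 20.4)
  x^k = (0.0, 0.0), subgradient = b - a^T x = 19.0
  y^{k+1} = -1.4 + 0.2*19.0 = 2.4
Dual objective at y_4 = 2.4: reduced costs (2.2, -2.4), box minimizer x = (0.0, 8.0)
g(y_4) = b*y + (c1 - a1*y)*x1 + (c2 - a2*y)*x2 = 19*2.4 + 2.2*0.0 + (-2.4)*8.0 = 45.6 + 0.0 - 19.2 = 26.4


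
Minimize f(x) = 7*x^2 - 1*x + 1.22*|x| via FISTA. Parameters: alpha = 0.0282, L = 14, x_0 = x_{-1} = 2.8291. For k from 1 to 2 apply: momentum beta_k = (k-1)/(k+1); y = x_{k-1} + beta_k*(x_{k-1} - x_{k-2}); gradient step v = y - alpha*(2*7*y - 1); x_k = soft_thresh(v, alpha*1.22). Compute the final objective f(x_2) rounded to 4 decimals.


FISTA on f(x) = 7*x^2 - 1*x + 1.22*|x|
L = 14, alpha = 0.0282
Iteration 1: beta = 0.0, y = 2.8291 + 0.0*(2.8291 - 2.8291) = 2.8291
  grad(y) = 38.6074, v = y - alpha*grad = 1.7404
  prox(v) = soft_thresh(1.7404, 0.0344) = 1.706
Iteration 2: beta = 0.3333, y = 1.706 + 0.3333*(1.706 - 2.8291) = 1.3316
  grad(y) = 17.6423, v = y - alpha*grad = 0.8341
  prox(v) = soft_thresh(0.8341, 0.0344) = 0.7997
f(x_2) = 7*0.7997^2 - 1*0.7997 + 1.22*|0.7997| = 4.6523


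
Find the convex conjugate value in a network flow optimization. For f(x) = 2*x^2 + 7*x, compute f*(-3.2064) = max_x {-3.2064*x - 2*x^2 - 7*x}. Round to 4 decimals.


f*(y) = sup_x {y*x - a*x^2 - b*x} = sup_x {(y-b)*x - a*x^2}
FOC: (y - b) - 2a*x = 0 => x* = (y - b)/(2a)
x* = (-3.2064 - 7)/(2*2) = -2.5516
f*(-3.2064) = (y-b)^2/(4a) = (-3.2064 - 7)^2/(4*2)
= 104.1706/8 = 13.0213


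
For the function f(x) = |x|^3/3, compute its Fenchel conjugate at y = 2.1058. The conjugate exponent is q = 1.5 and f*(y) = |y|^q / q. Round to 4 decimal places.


The conjugate exponent q satisfies 1/p + 1/q = 1.
p = 3, so q = 3/(3 - 1) = 1.5
|y|^q = 2.1058^1.5 = 3.0558
f*(2.1058) = 3.0558 / 1.5 = 2.0372


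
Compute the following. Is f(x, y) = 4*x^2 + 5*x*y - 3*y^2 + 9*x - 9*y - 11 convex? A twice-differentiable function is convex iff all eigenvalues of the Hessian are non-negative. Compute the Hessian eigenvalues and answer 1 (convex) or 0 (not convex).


The Hessian of f(x,y) = 4*x^2 + 5*x*y - 3*y^2 + 9*x - 9*y - 11 is:
H = [[8, 5], [5, -6]]
Trace = 8 - 6 = 2
Determinant = 8*-6 - (5)^2 = -73
Discriminant = (2)^2 - 4*-73 = 296.0
Eigenvalues: lambda_1 = -7.6023, lambda_2 = 9.6023
The function is not convex.

0


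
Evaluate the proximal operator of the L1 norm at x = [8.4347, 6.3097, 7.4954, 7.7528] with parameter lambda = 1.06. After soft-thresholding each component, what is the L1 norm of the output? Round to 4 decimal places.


Soft-thresholding with lambda = 1.06:
prox(8.4347) = sign(8.4347)*max(|8.4347| - 1.06, 0) = 7.3747
prox(6.3097) = sign(6.3097)*max(|6.3097| - 1.06, 0) = 5.2497
prox(7.4954) = sign(7.4954)*max(|7.4954| - 1.06, 0) = 6.4354
prox(7.7528) = sign(7.7528)*max(|7.7528| - 1.06, 0) = 6.6928
prox(x) = [7.3747, 5.2497, 6.4354, 6.6928]
||prox(x)||_1 = 7.3747 + 5.2497 + 6.4354 + 6.6928 = 25.7526


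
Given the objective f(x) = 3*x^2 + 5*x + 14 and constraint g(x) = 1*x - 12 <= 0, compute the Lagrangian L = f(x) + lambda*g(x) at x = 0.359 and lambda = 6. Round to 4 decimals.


Step 1: Evaluate f(x).
f(0.359) = 3*0.359^2 + 5*0.359 + 14 = 16.1816
Step 2: Evaluate g(x).
g(0.359) = 1*0.359 - 12 = -11.641
Step 3: Compute Lagrangian.
L = 16.1816 + 6*-11.641 = -53.6644


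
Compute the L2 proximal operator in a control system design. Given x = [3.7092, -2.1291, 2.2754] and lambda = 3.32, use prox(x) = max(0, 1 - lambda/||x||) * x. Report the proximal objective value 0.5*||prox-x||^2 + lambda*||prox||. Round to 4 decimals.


Step 1: Compute ||x||.
||x|| = 4.8444
Step 2: Compute scaling factor.
scale = max(0, 1 - 3.32/4.8444) = 0.3147
Step 3: prox(x) = [1.1672, -0.67, 0.716]
||prox(x)|| = 1.5244
Step 4: Proximal objective.
0.5*||prox-x||^2 = 5.5112
lambda*||prox|| = 5.061
Total = 10.5724


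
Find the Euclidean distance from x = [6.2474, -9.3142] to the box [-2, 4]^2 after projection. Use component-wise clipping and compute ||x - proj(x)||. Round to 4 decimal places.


Project each component onto [-2, 4].
clip(6.2474) = 4.0, clip(-9.3142) = -2.0
Projection = [4.0, -2.0]
Squared diffs: [5.0508, 53.4975]
Distance = sqrt(58.5483) = 7.6517


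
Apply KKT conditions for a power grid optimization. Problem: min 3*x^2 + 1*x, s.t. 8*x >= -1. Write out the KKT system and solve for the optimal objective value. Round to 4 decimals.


Step 1: Try lambda = 0 (constraint inactive).
x_unc = -1/(2*3) = -0.1667
Check: 8*-0.1667 = -1.3336 < -1 -- violated!
Step 2: Constraint must be active: 8*x = -1
x* = -1/8 = -0.125
lambda = (2*3*(-0.125) + 1)/8 = 0.0313
Step 3: Compute optimal value.
f(x*) = 3*(-0.125)^2 + 1*(-0.125) = -0.0781


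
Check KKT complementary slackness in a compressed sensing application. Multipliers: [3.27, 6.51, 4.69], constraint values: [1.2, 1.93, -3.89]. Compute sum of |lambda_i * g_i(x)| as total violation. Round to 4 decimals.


KKT complementary slackness check:
lambda_1 * g_1 = 3.27 * 1.2 = 3.924
lambda_2 * g_2 = 6.51 * 1.93 = 12.5643
lambda_3 * g_3 = 4.69 * -3.89 = -18.2441
Total violation = 3.924 + 12.5643 + 18.2441 = 34.7324


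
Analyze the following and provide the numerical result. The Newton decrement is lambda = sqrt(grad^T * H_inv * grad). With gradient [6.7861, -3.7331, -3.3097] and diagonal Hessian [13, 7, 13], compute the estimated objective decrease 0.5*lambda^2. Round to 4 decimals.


Step 1: H is diagonal, so H^(-1) * g = [0.522, -0.5333, -0.2546].
Step 2: g^T H^(-1) g = sum_i g_i^2 / H_ii
  = (6.7861)^2/13 + (-3.7331)^2/7 + (-3.3097)^2/13
  = 3.5424 + 1.9909 + 0.8426 = 6.3759
Step 3: Objective decrease = 0.5 * g^T H^(-1) g = 3.1879


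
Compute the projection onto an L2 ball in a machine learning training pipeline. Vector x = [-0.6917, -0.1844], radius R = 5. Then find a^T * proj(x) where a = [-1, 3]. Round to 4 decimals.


Step 1: Compute ||x|| (intermediates to 6 decimals).
||x|| = sqrt((-0.6917)^2 + (-0.1844)^2) = 0.715858
Step 2: Project.
Since ||x|| <= R, proj = x (no scaling needed).
proj(x) = [-0.6917, -0.1844]
Step 3: Dot product.
a^T * proj(x) = -1*(-0.6917) + 3*(-0.1844) = 0.1385


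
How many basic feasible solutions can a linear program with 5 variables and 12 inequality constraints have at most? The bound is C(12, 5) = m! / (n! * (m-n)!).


Each vertex corresponds to some choice of n active constraints out of m, so the number of vertices is at most C(m, n) = m! / (n!(m-n)!).
m = 12, n = 5
Numerator: 12 * 11 * 10 * 9 * 8
Denominator: 5! = 120
C(12, 5) = 792


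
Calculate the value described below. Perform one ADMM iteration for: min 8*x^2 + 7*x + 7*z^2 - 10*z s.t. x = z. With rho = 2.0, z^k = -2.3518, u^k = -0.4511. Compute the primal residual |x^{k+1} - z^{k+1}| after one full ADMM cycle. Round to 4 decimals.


ADMM iteration with rho = 2.0, z^k = -2.3518, u^k = -0.4511
Step 1: x-update.
Minimize 8*x^2 + 7*x + (2.0/2)*(x + 2.3518 - 0.4511)^2
FOC: (2*8 + 2.0)*x = -7 + 2.0*(-2.3518 + 0.4511)
x^{k+1} = -0.6001
Step 2: z-update.
Minimize 7*z^2 - 10*z + (2.0/2)*(-0.6001 - z - 0.4511)^2
FOC: (2*7 + 2.0)*z = 10 + 2.0*(-0.6001 - 0.4511)
z^{k+1} = 0.4936
Step 3: u-update.
u^{k+1} = -0.4511 - 0.6001 - 0.4936 = -1.5448
Step 4: Primal residual = |-0.6001 - 0.4936| = 1.0937


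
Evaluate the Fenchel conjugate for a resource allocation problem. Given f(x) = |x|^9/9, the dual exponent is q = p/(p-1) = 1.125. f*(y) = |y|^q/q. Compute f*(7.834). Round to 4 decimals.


The conjugate exponent q satisfies 1/p + 1/q = 1.
p = 9, so q = 9/(9 - 1) = 1.125
|y|^q = 7.834^1.125 = 10.1328
f*(7.834) = 10.1328 / 1.125 = 9.007


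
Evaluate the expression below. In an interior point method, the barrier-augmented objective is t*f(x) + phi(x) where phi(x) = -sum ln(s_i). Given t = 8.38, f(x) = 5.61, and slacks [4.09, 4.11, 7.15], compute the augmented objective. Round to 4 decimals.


Step 1: Compute log-barrier.
ln values: [1.4085, 1.4134, 1.9671]
phi = -(1.4085 + 1.4134 + 1.9671) = -4.7891
Step 2: Compute augmented objective.
t*f(x) = 8.38*5.61 = 47.0118
Total = 47.0118 - 4.7891 = 42.2227


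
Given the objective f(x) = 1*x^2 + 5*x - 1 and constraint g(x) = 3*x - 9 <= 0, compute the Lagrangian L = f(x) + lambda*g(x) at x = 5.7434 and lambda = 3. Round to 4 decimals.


Step 1: Evaluate f(x).
f(5.7434) = 1*5.7434^2 + 5*5.7434 - 1 = 60.7036
Step 2: Evaluate g(x).
g(5.7434) = 3*5.7434 - 9 = 8.2302
Step 3: Compute Lagrangian.
L = 60.7036 + 3*8.2302 = 85.3942


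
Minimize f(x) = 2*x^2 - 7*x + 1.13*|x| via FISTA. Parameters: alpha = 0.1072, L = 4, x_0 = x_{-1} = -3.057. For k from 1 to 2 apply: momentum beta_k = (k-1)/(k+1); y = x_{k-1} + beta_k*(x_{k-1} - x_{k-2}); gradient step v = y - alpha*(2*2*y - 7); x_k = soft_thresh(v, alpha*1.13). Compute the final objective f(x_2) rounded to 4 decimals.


FISTA on f(x) = 2*x^2 - 7*x + 1.13*|x|
L = 4, alpha = 0.1072
Iteration 1: beta = 0.0, y = -3.057 + 0.0*(-3.057 + 3.057) = -3.057
  grad(y) = -19.228, v = y - alpha*grad = -0.9958
  prox(v) = soft_thresh(-0.9958, 0.1211) = -0.8746
Iteration 2: beta = 0.3333, y = -0.8746 + 0.3333*(-0.8746 + 3.057) = -0.1472
  grad(y) = -7.5887, v = y - alpha*grad = 0.6663
  prox(v) = soft_thresh(0.6663, 0.1211) = 0.5452
f(x_2) = 2*0.5452^2 - 7*0.5452 + 1.13*|0.5452| = -2.6059


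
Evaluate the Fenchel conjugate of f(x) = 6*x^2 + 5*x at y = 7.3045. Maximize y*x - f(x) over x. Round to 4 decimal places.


f*(y) = sup_x {y*x - a*x^2 - b*x} = sup_x {(y-b)*x - a*x^2}
FOC: (y - b) - 2a*x = 0 => x* = (y - b)/(2a)
x* = (7.3045 - 5)/(2*6) = 0.192
f*(7.3045) = (y-b)^2/(4a) = (7.3045 - 5)^2/(4*6)
= 5.3107/24 = 0.2213


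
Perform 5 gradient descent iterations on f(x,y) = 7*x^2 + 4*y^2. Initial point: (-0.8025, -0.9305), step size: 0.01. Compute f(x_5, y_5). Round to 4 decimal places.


Gradient descent on f(x,y) = 7*x^2 + 4*y^2.
Starting point: (-0.8025, -0.9305), alpha = 0.01
Step 1: grad_x = 2*7*-0.8025 = -11.235, grad_y = 2*4*-0.9305 = -7.444
  x_1 = -0.8025 - 0.01*-11.235 = -0.6902
  y_1 = -0.9305 - 0.01*-7.444 = -0.8561
Step 2: grad_x = 2*7*-0.6902 = -9.6621, grad_y = 2*4*-0.8561 = -6.8485
  x_2 = -0.6902 - 0.01*-9.6621 = -0.5935
  y_2 = -0.8561 - 0.01*-6.8485 = -0.7876
Step 3: grad_x = 2*7*-0.5935 = -8.3094, grad_y = 2*4*-0.7876 = -6.3006
  x_3 = -0.5935 - 0.01*-8.3094 = -0.5104
  y_3 = -0.7876 - 0.01*-6.3006 = -0.7246
Step 4: grad_x = 2*7*-0.5104 = -7.1461, grad_y = 2*4*-0.7246 = -5.7966
  x_4 = -0.5104 - 0.01*-7.1461 = -0.439
  y_4 = -0.7246 - 0.01*-5.7966 = -0.6666
Step 5: grad_x = 2*7*-0.439 = -6.1456, grad_y = 2*4*-0.6666 = -5.3328
  x_5 = -0.439 - 0.01*-6.1456 = -0.3775
  y_5 = -0.6666 - 0.01*-5.3328 = -0.6133
f(-0.3775, -0.6133) = 7*(-0.3775)^2 + 4*(-0.6133)^2 = 2.5021


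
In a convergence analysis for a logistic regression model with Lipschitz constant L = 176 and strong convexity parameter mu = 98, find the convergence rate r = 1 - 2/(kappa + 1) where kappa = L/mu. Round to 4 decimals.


Step 1: Compute the condition number.
kappa = L/mu = 176/98 = 1.7959
Step 2: Compute the convergence rate.
r = 1 - 2/(kappa + 1) = 1 - 2*mu/(L + mu) = (L - mu)/(L + mu) = 78/274 = 0.2847


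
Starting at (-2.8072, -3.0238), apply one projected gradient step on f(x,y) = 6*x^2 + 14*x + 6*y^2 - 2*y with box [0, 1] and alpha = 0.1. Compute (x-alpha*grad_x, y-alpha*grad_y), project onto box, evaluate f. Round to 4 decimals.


Step 1: Compute gradient at (-2.8072, -3.0238).
grad_x = 2*6*-2.8072 + 14 = -19.6864
grad_y = 2*6*-3.0238 - 2 = -38.2856
Step 2: Gradient step.
x_raw = -2.8072 - 0.1*-19.6864 = -0.8386
y_raw = -3.0238 - 0.1*-38.2856 = 0.8048
Step 3: Project onto [0, 1].
x_proj = clip(-0.8386) = 0.0
y_proj = clip(0.8048) = 0.8048
Step 4: Evaluate f.
f(0.0, 0.8048) = 2.2763


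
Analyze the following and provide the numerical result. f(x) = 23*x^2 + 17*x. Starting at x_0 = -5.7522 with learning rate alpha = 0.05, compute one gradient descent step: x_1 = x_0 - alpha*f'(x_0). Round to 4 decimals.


We compute the gradient at x_0 and apply the update.
f'(x) = 46*x + 17
f'(-5.7522) = 46*-5.7522 + 17 = -247.6012
x_1 = -5.7522 - 0.05*-247.6012 = 6.6279


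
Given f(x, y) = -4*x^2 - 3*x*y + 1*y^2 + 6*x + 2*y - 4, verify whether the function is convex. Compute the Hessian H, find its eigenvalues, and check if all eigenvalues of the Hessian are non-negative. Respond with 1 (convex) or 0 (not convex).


The Hessian of f(x,y) = -4*x^2 - 3*x*y + 1*y^2 + 6*x + 2*y - 4 is:
H = [[-8, -3], [-3, 2]]
Trace = -8 + 2 = -6
Determinant = -8*2 - (-3)^2 = -25
Discriminant = (-6)^2 - 4*-25 = 136.0
Eigenvalues: lambda_1 = -8.831, lambda_2 = 2.831
The function is not convex.

0


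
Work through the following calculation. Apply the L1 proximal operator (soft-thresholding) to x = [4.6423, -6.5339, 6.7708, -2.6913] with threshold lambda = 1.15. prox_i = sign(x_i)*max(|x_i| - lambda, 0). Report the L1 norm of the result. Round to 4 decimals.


Soft-thresholding with lambda = 1.15:
prox(4.6423) = sign(4.6423)*max(|4.6423| - 1.15, 0) = 3.4923
prox(-6.5339) = sign(-6.5339)*max(|-6.5339| - 1.15, 0) = -5.3839
prox(6.7708) = sign(6.7708)*max(|6.7708| - 1.15, 0) = 5.6208
prox(-2.6913) = sign(-2.6913)*max(|-2.6913| - 1.15, 0) = -1.5413
prox(x) = [3.4923, -5.3839, 5.6208, -1.5413]
||prox(x)||_1 = 3.4923 + 5.3839 + 5.6208 + 1.5413 = 16.0383


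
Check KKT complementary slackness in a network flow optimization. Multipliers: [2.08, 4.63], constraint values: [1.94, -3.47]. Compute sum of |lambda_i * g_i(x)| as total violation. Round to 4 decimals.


KKT complementary slackness check:
lambda_1 * g_1 = 2.08 * 1.94 = 4.0352
lambda_2 * g_2 = 4.63 * -3.47 = -16.0661
Total violation = 4.0352 + 16.0661 = 20.1013


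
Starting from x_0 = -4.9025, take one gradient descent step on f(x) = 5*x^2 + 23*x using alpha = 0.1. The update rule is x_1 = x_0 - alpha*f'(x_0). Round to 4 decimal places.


We compute the gradient at x_0 and apply the update.
f'(x) = 10*x + 23
f'(-4.9025) = 10*-4.9025 + 23 = -26.025
x_1 = -4.9025 - 0.1*-26.025 = -2.3


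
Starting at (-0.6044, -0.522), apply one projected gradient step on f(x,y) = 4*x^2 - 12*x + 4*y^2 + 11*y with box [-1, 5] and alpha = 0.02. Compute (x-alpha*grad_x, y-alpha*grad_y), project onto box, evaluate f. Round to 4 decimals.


Step 1: Compute gradient at (-0.6044, -0.522).
grad_x = 2*4*-0.6044 - 12 = -16.8352
grad_y = 2*4*-0.522 + 11 = 6.824
Step 2: Gradient step.
x_raw = -0.6044 - 0.02*-16.8352 = -0.2677
y_raw = -0.522 - 0.02*6.824 = -0.6585
Step 3: Project onto [-1, 5].
x_proj = clip(-0.2677) = -0.2677
y_proj = clip(-0.6585) = -0.6585
Step 4: Evaluate f.
f(-0.2677, -0.6585) = -2.0099


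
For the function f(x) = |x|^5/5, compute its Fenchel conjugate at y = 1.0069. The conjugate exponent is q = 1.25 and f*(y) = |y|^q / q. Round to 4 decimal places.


The conjugate exponent q satisfies 1/p + 1/q = 1.
p = 5, so q = 5/(5 - 1) = 1.25
|y|^q = 1.0069^1.25 = 1.0086
f*(1.0069) = 1.0086 / 1.25 = 0.8069


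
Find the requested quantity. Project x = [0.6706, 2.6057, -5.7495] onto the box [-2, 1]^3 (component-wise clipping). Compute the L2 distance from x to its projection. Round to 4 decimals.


Project each component onto [-2, 1].
clip(0.6706) = 0.6706, clip(2.6057) = 1.0, clip(-5.7495) = -2.0
Projection = [0.6706, 1.0, -2.0]
Squared diffs: [0.0, 2.5783, 14.0588]
Distance = sqrt(16.6371) = 4.0789


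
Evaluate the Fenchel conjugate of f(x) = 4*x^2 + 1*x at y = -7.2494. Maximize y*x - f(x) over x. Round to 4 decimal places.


f*(y) = sup_x {y*x - a*x^2 - b*x} = sup_x {(y-b)*x - a*x^2}
FOC: (y - b) - 2a*x = 0 => x* = (y - b)/(2a)
x* = (-7.2494 - 1)/(2*4) = -1.0312
f*(-7.2494) = (y-b)^2/(4a) = (-7.2494 - 1)^2/(4*4)
= 68.0526/16 = 4.2533


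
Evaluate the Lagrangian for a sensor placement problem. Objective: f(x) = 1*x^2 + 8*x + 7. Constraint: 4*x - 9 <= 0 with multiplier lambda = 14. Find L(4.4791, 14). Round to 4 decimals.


Step 1: Evaluate f(x).
f(4.4791) = 1*4.4791^2 + 8*4.4791 + 7 = 62.8951
Step 2: Evaluate g(x).
g(4.4791) = 4*4.4791 - 9 = 8.9164
Step 3: Compute Lagrangian.
L = 62.8951 + 14*8.9164 = 187.7247


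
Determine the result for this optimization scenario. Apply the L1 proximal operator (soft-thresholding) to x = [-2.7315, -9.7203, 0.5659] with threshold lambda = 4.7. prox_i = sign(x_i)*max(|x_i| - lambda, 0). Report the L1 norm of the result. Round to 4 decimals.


Soft-thresholding with lambda = 4.7:
prox(-2.7315) = sign(-2.7315)*max(|-2.7315| - 4.7, 0) = 0.0
prox(-9.7203) = sign(-9.7203)*max(|-9.7203| - 4.7, 0) = -5.0203
prox(0.5659) = sign(0.5659)*max(|0.5659| - 4.7, 0) = 0.0
prox(x) = [0.0, -5.0203, 0.0]
||prox(x)||_1 = 0.0 + 5.0203 + 0.0 = 5.0203


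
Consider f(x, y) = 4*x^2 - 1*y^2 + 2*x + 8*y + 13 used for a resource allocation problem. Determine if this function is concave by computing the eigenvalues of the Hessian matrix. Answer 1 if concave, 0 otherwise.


The Hessian of f(x,y) = 4*x^2 - 1*y^2 + 2*x + 8*y + 13 is:
H = [[8, 0], [0, -2]]
Trace = 8 - 2 = 6
Determinant = 8*-2 - (0)^2 = -16
Discriminant = (6)^2 - 4*-16 = 100.0
Eigenvalues: lambda_1 = -2.0, lambda_2 = 8.0
The function is not concave.

0


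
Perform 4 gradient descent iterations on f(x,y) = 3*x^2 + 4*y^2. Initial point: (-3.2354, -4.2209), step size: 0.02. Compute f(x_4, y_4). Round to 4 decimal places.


Gradient descent on f(x,y) = 3*x^2 + 4*y^2.
Starting point: (-3.2354, -4.2209), alpha = 0.02
Step 1: grad_x = 2*3*-3.2354 = -19.4124, grad_y = 2*4*-4.2209 = -33.7672
  x_1 = -3.2354 - 0.02*-19.4124 = -2.8472
  y_1 = -4.2209 - 0.02*-33.7672 = -3.5456
Step 2: grad_x = 2*3*-2.8472 = -17.0829, grad_y = 2*4*-3.5456 = -28.3644
  x_2 = -2.8472 - 0.02*-17.0829 = -2.5055
  y_2 = -3.5456 - 0.02*-28.3644 = -2.9783
Step 3: grad_x = 2*3*-2.5055 = -15.033, grad_y = 2*4*-2.9783 = -23.8261
  x_3 = -2.5055 - 0.02*-15.033 = -2.2048
  y_3 = -2.9783 - 0.02*-23.8261 = -2.5017
Step 4: grad_x = 2*3*-2.2048 = -13.229, grad_y = 2*4*-2.5017 = -20.014
  x_4 = -2.2048 - 0.02*-13.229 = -1.9403
  y_4 = -2.5017 - 0.02*-20.014 = -2.1015
f(-1.9403, -2.1015) = 3*(-1.9403)^2 + 4*(-2.1015)^2 = 28.9584


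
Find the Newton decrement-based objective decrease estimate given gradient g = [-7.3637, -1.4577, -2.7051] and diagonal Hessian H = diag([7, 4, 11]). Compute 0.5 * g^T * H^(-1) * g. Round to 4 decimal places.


Step 1: H is diagonal, so H^(-1) * g = [-1.052, -0.3644, -0.2459].
Step 2: g^T H^(-1) g = sum_i g_i^2 / H_ii
  = (-7.3637)^2/7 + (-1.4577)^2/4 + (-2.7051)^2/11
  = 7.7463 + 0.5312 + 0.6652 = 8.9428
Step 3: Objective decrease = 0.5 * g^T H^(-1) g = 4.4714


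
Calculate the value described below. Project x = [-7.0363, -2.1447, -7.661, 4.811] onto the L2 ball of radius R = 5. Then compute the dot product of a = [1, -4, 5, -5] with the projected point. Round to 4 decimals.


Step 1: Compute ||x|| (intermediates to 6 decimals).
||x|| = sqrt((-7.0363)^2 + (-2.1447)^2 + (-7.661)^2 + 4.811^2) = 11.659584
Step 2: Project.
Since ||x|| > R, scale = R/||x|| = 5/11.659584 = 0.428832, proj(x) = scale * x
proj(x) = [-3.017391, -0.919716, -3.285282, 2.063111]
Step 3: Dot product.
a^T * proj(x) = 1*(-3.017391) - 4*(-0.919716) + 5*(-3.285282) - 5*2.063111 = -26.0805


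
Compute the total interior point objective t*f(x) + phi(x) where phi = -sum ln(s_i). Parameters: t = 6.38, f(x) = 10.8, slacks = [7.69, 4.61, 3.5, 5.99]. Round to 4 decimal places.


Step 1: Compute log-barrier.
ln values: [2.0399, 1.5282, 1.2528, 1.7901]
phi = -(2.0399 + 1.5282 + 1.2528 + 1.7901) = -6.611
Step 2: Compute augmented objective.
t*f(x) = 6.38*10.8 = 68.904
Total = 68.904 - 6.611 = 62.293


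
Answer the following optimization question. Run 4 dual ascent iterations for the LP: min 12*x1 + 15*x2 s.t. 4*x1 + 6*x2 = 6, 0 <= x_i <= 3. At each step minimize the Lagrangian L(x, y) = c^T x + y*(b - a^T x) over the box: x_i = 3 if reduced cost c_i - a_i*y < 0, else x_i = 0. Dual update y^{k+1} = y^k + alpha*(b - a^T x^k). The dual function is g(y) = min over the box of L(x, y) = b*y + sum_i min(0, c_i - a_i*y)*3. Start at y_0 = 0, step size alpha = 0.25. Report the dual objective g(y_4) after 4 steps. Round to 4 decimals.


Dual ascent for LP: min 12*x1 + 15*x2, 4*x1 + 6*x2 = 6, 0 <= x_i <= 3
Step 1: y^k = 0.0, reduced costs: (12.0, 15.0)
  x^k = (0.0, 0.0), subgradient = b - a^T x = 6.0
  y^{k+1} = 0.0 + 0.25*6.0 = 1.5
Step 2: y^k = 1.5, reduced costs: (6.0, 6.0)
  x^k = (0.0, 0.0), subgradient = b - a^T x = 6.0
  y^{k+1} = 1.5 + 0.25*6.0 = 3.0
Step 3: y^k = 3.0, reduced costs: (0.0, -3.0)
  x^k = (0.0, 3.0), subgradient = b - a^T x = -12.0
  y^{k+1} = 3.0 + 0.25*-12.0 = 0.0
Step 4: y^k = 0.0, reduced costs: (12.0, 15.0)
  x^k = (0.0, 0.0), subgradient = b - a^T x = 6.0
  y^{k+1} = 0.0 + 0.25*6.0 = 1.5
Dual objective at y_4 = 1.5: reduced costs (6.0, 6.0), box minimizer x = (0.0, 0.0)
g(y_4) = b*y + (c1 - a1*y)*x1 + (c2 - a2*y)*x2 = 6*1.5 + 6.0*0.0 + 6.0*0.0 = 9.0 + 0.0 + 0.0 = 9.0


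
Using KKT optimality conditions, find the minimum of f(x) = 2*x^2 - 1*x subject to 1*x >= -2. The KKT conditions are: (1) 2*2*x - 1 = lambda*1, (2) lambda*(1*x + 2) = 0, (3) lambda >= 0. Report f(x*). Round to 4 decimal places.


Step 1: Try lambda = 0 (constraint inactive).
Stationarity: 2*2*x - 1 = 0
x* = 1/(2*2) = 0.25
Check constraint: 1*0.25 = 0.25 >= -2 -- satisfied.
Step 2: Compute optimal value.
f(x*) = 2*0.25^2 - 1*0.25 = -0.125


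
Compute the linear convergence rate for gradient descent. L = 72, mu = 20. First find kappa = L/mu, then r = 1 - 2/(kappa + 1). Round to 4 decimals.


Step 1: Compute the condition number.
kappa = L/mu = 72/20 = 3.6
Step 2: Compute the convergence rate.
r = 1 - 2/(kappa + 1) = 1 - 2*mu/(L + mu) = (L - mu)/(L + mu) = 52/92 = 0.5652


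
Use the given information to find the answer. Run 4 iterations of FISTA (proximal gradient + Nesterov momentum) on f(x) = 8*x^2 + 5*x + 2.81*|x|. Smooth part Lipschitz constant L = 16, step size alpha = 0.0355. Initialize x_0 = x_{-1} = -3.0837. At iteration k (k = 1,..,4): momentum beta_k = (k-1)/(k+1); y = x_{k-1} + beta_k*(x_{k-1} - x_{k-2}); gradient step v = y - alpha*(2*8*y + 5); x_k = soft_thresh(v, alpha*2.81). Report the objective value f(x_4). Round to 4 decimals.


FISTA on f(x) = 8*x^2 + 5*x + 2.81*|x|
L = 16, alpha = 0.0355
Iteration 1: beta = 0.0, y = -3.0837 + 0.0*(-3.0837 + 3.0837) = -3.0837
  grad(y) = -44.3392, v = y - alpha*grad = -1.5097
  prox(v) = soft_thresh(-1.5097, 0.0998) = -1.4099
Iteration 2: beta = 0.3333, y = -1.4099 + 0.3333*(-1.4099 + 3.0837) = -0.852
  grad(y) = -8.6315, v = y - alpha*grad = -0.5456
  prox(v) = soft_thresh(-0.5456, 0.0998) = -0.4458
Iteration 3: beta = 0.5, y = -0.4458 + 0.5*(-0.4458 + 1.4099) = 0.0363
  grad(y) = 5.5801, v = y - alpha*grad = -0.1618
  prox(v) = soft_thresh(-0.1618, 0.0998) = -0.0621
Iteration 4: beta = 0.6, y = -0.0621 + 0.6*(-0.0621 + 0.4458) = 0.1681
  grad(y) = 7.6903, v = y - alpha*grad = -0.1049
  prox(v) = soft_thresh(-0.1049, 0.0998) = -0.0051
f(x_4) = 8*(-0.0051)^2 + 5*(-0.0051) + 2.81*|-0.0051| = -0.011


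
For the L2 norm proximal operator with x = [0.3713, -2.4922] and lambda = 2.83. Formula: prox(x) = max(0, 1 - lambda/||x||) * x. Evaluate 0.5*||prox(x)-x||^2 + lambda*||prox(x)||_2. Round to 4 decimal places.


Step 1: Compute ||x||.
||x|| = 2.5197
Step 2: Compute scaling factor.
scale = max(0, 1 - 2.83/2.5197) = 0.0
Step 3: prox(x) = [0.0, -0.0]
||prox(x)|| = 0.0
Step 4: Proximal objective.
0.5*||prox-x||^2 = 3.1745
lambda*||prox|| = 0.0
Total = 3.1745


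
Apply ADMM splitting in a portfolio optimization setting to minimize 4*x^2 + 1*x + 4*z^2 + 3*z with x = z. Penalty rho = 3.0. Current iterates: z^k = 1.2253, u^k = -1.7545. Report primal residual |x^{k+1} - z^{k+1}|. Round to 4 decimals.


ADMM iteration with rho = 3.0, z^k = 1.2253, u^k = -1.7545
Step 1: x-update.
Minimize 4*x^2 + 1*x + (3.0/2)*(x - 1.2253 - 1.7545)^2
FOC: (2*4 + 3.0)*x = -1 + 3.0*(1.2253 + 1.7545)
x^{k+1} = 0.7218
Step 2: z-update.
Minimize 4*z^2 + 3*z + (3.0/2)*(0.7218 - z - 1.7545)^2
FOC: (2*4 + 3.0)*z = -3 + 3.0*(0.7218 - 1.7545)
z^{k+1} = -0.5544
Step 3: u-update.
u^{k+1} = -1.7545 + 0.7218 + 0.5544 = -0.4784
Step 4: Primal residual = |0.7218 + 0.5544| = 1.2761


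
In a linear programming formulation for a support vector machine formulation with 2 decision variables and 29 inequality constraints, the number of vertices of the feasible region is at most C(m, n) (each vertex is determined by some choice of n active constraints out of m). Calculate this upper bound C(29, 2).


Each vertex corresponds to some choice of n active constraints out of m, so the number of vertices is at most C(m, n) = m! / (n!(m-n)!).
m = 29, n = 2
Numerator: 29 * 28
Denominator: 2! = 2
C(29, 2) = 406


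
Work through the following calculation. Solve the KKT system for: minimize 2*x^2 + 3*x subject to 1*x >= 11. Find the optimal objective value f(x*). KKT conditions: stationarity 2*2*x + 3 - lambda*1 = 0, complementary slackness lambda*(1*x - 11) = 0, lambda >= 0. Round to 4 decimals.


Step 1: Try lambda = 0 (constraint inactive).
x_unc = -3/(2*2) = -0.75
Check: 1*-0.75 = -0.75 < 11 -- violated!
Step 2: Constraint must be active: 1*x = 11
x* = 11/1 = 11.0
lambda = (2*2*11.0 + 3)/1 = 47.0
Step 3: Compute optimal value.
f(x*) = 2*11.0^2 + 3*11.0 = 275.0


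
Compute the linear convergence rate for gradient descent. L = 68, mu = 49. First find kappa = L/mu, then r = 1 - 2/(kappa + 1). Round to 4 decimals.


Step 1: Compute the condition number.
kappa = L/mu = 68/49 = 1.3878
Step 2: Compute the convergence rate.
r = 1 - 2/(kappa + 1) = 1 - 2*mu/(L + mu) = (L - mu)/(L + mu) = 19/117 = 0.1624


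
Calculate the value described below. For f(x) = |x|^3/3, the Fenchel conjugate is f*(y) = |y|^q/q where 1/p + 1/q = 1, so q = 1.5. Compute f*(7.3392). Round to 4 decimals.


The conjugate exponent q satisfies 1/p + 1/q = 1.
p = 3, so q = 3/(3 - 1) = 1.5
|y|^q = 7.3392^1.5 = 19.8826
f*(7.3392) = 19.8826 / 1.5 = 13.2551


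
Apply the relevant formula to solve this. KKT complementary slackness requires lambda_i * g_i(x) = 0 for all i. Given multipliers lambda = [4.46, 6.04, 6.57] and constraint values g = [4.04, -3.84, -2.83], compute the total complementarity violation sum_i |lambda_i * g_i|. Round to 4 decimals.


KKT complementary slackness check:
lambda_1 * g_1 = 4.46 * 4.04 = 18.0184
lambda_2 * g_2 = 6.04 * -3.84 = -23.1936
lambda_3 * g_3 = 6.57 * -2.83 = -18.5931
Total violation = 18.0184 + 23.1936 + 18.5931 = 59.8051


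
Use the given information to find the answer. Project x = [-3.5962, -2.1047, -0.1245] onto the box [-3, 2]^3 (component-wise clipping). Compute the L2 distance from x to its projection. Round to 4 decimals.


Project each component onto [-3, 2].
clip(-3.5962) = -3.0, clip(-2.1047) = -2.1047, clip(-0.1245) = -0.1245
Projection = [-3.0, -2.1047, -0.1245]
Squared diffs: [0.3555, 0.0, 0.0]
Distance = sqrt(0.3555) = 0.5962


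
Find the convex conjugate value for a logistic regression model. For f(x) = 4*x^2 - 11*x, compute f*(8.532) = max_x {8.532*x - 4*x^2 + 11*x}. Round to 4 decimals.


f*(y) = sup_x {y*x - a*x^2 - b*x} = sup_x {(y-b)*x - a*x^2}
FOC: (y - b) - 2a*x = 0 => x* = (y - b)/(2a)
x* = (8.532 + 11)/(2*4) = 2.4415
f*(8.532) = (y-b)^2/(4a) = (8.532 + 11)^2/(4*4)
= 381.499/16 = 23.8437


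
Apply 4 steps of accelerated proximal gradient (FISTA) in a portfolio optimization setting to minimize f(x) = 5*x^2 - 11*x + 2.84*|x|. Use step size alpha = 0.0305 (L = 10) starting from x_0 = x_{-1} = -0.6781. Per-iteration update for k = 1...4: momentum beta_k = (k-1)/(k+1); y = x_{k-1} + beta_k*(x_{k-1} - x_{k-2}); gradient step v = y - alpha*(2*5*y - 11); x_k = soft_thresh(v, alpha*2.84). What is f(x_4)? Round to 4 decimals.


FISTA on f(x) = 5*x^2 - 11*x + 2.84*|x|
L = 10, alpha = 0.0305
Iteration 1: beta = 0.0, y = -0.6781 + 0.0*(-0.6781 + 0.6781) = -0.6781
  grad(y) = -17.781, v = y - alpha*grad = -0.1358
  prox(v) = soft_thresh(-0.1358, 0.0866) = -0.0492
Iteration 2: beta = 0.3333, y = -0.0492 + 0.3333*(-0.0492 + 0.6781) = 0.1605
  grad(y) = -9.3951, v = y - alpha*grad = 0.447
  prox(v) = soft_thresh(0.447, 0.0866) = 0.3604
Iteration 3: beta = 0.5, y = 0.3604 + 0.5*(0.3604 + 0.0492) = 0.5652
  grad(y) = -5.3479, v = y - alpha*grad = 0.7283
  prox(v) = soft_thresh(0.7283, 0.0866) = 0.6417
Iteration 4: beta = 0.6, y = 0.6417 + 0.6*(0.6417 - 0.3604) = 0.8105
  grad(y) = -2.8953, v = y - alpha*grad = 0.8988
  prox(v) = soft_thresh(0.8988, 0.0866) = 0.8122
f(x_4) = 5*0.8122^2 - 11*0.8122 + 2.84*|0.8122| = -3.3292


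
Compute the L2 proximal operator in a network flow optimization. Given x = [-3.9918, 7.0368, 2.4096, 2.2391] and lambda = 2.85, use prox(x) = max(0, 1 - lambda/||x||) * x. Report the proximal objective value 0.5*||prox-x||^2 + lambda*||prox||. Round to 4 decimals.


Step 1: Compute ||x||.
||x|| = 8.7333
Step 2: Compute scaling factor.
scale = max(0, 1 - 2.85/8.7333) = 0.6737
Step 3: prox(x) = [-2.6891, 4.7404, 1.6233, 1.5084]
||prox(x)|| = 5.8833
Step 4: Proximal objective.
0.5*||prox-x||^2 = 4.0613
lambda*||prox|| = 16.7674
Total = 20.8287
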